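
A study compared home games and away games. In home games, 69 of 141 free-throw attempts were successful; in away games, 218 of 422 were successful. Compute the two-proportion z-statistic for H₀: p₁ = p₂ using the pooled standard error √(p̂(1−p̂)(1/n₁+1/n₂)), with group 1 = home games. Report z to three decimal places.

Sample proportions: p̂₁ = 69/141 = 0.48936 and p̂₂ = 218/422 = 0.51659.
Pooled p̂ = (69+218)/(141+422) = 287/563 = 0.50977.
Pooled SE = √[0.2499046·0.00946187] ≈ 0.048627.
z = (p̂₁ − p̂₂)/SE = (0.48936 − 0.51659)/0.048627 = -0.02723/0.048627 = -0.560.

z = -0.560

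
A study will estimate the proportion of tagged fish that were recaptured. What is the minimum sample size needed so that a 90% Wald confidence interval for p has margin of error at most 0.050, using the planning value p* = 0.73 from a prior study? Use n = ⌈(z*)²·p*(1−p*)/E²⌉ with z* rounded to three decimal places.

n = 214

z* = 1.645 at the 90% level.
p*(1−p*) = 0.73·0.27 = 0.1971.
Required n before rounding: 2.706025 × 0.1971 / 0.050² = 213.343.
⌈213.343⌉ = 214.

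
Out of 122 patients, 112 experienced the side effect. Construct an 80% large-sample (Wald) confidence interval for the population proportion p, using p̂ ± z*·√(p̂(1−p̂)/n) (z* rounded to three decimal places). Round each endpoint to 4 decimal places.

(0.8862, 0.9499)

With x = 112 successes in n = 122, p̂ = 0.91803.
SE = √(p̂(1−p̂)/n) = √(0.075249/122) = 0.024835.
For 80% confidence, z* = 1.282.
Margin = 1.282·0.024835 = 0.03184.
So the interval runs from 0.8862 to 0.9499.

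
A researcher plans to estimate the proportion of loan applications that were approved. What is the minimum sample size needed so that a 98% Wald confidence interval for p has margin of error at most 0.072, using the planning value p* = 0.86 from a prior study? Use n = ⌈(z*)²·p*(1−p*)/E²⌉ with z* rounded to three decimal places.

n = 126

The 98% critical value is z* = 2.326.
p*(1−p*) = 0.1204.
(z*)²·p*(1−p*)/E² = 5.410276·0.1204/0.005184 = 125.655.
Rounding up, n = 126.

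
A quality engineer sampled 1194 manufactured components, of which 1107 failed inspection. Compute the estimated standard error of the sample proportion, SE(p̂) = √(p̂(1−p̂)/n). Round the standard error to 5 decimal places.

SE = 0.00752

With x = 1107 successes in n = 1194, p̂ = 0.92714.
p̂(1−p̂) = 0.067551.
Dividing by n and taking the root: √0.000056575 = 0.00752.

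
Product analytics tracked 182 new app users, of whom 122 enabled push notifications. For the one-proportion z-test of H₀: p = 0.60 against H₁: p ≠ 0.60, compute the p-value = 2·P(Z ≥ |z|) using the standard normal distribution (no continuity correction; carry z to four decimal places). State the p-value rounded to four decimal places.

p̂ = 122/182 = 0.67033.
SE₀ = √(0.60·0.40/182) = 0.036314.
z = (p̂ − p₀)/SE = (122/182 − 0.60)/0.036314 ≈ 1.9367.
From the standard normal, 2·P(Z ≥ |z|) = 0.0528.

p-value = 0.0528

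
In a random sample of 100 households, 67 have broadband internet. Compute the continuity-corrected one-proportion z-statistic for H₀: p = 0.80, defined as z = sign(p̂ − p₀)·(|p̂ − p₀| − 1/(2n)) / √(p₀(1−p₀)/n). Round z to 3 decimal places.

Sample proportion p̂ = 67/100 = 0.67000. p̂ − p₀ = -0.130000.
1/(2n) = 0.005000.
Corrected numerator: |-0.130000| − 0.005000 = 0.125000.
Null standard error: √(0.80·0.20/100) = √0.001600000 = 0.040000.
z = −0.125000/0.040000 = -3.125.

z = -3.125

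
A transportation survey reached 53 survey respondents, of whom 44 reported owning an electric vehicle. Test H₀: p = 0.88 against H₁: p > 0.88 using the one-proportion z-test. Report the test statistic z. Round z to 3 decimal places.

p̂ = 44/53 = 0.83019.
SE₀ = √(0.88·0.12/53) = 0.044637.
Test statistic: z = -0.04981/0.044637 = -1.116.

z = -1.116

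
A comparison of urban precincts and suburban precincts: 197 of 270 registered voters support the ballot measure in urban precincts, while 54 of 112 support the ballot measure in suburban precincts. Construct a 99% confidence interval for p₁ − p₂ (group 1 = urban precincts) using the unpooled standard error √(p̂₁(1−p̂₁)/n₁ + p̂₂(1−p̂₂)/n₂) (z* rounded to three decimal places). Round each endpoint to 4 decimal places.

p̂₁ = 197/270 = 0.72963, p̂₂ = 54/112 = 0.48214; p̂₁ − p̂₂ = 0.24749.
Unpooled SE = √(p̂₁(1−p̂₁)/n₁ + p̂₂(1−p̂₂)/n₂) = √(0.000730630 + 0.002229296) = 0.054405.
The 99% critical value is z* = 2.576. Margin of error = 0.14015.
So the interval runs from 0.1073 to 0.3876.

(0.1073, 0.3876)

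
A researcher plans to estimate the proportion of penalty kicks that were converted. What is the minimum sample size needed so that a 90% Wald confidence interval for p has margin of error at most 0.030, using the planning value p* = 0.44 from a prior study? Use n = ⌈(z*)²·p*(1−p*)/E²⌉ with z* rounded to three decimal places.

The 90% critical value is z* = 1.645.
p*(1−p*) = 0.2464.
Required n before rounding: 2.706025 × 0.2464 / 0.030² = 740.850.
Rounding up, n = 741.

n = 741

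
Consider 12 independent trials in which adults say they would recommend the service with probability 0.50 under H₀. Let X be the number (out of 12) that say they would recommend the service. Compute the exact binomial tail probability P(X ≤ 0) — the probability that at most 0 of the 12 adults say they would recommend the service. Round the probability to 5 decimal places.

P = 0.00024

X ~ Binomial(n=12, p=0.50).
P(X ≤ 0) = C(12,0)·0.50^0·0.50^12.
= 0.000244 = 0.00024.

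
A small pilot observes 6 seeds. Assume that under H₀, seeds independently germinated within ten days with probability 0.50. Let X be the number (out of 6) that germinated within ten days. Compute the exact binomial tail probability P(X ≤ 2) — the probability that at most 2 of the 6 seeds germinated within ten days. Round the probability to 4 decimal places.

X ~ Binomial(n=6, p=0.50).
P(X ≤ 2) = C(6,0)·0.50^0·0.50^6 + C(6,1)·0.50^1·0.50^5 + C(6,2)·0.50^2·0.50^4.
= 0.015625 + 0.093750 + 0.234375 = 0.3438.

P = 0.3438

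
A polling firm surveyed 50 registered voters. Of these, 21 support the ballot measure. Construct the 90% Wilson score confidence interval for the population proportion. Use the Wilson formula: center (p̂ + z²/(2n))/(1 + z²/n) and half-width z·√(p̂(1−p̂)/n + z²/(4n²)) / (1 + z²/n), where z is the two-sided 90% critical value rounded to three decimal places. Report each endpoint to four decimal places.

(0.3122, 0.5360)

Here p̂ = 21/50 = 0.42000 and z = 1.645 (z² = 2.706025).
1 + z²/n = 1.054121.
Center = (0.42000 + 0.027060)/1.054121 = 0.42411.
Radicand: p̂(1−p̂)/n + z²/(4n²) = 0.004872000 + 0.000270603 = 0.005142603.
Half-width = 1.645·√0.005142603/1.054121 = 0.11191.
So the interval runs from 0.3122 to 0.5360.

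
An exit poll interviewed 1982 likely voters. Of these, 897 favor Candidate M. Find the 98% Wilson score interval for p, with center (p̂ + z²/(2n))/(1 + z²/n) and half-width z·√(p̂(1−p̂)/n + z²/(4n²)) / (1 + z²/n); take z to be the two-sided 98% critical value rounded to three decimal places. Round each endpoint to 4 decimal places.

p̂ = 897/1982 = 0.45257; z = 2.326, so z² = 5.410276.
Denominator 1 + z²/n = 1 + 5.410276/1982 = 1.002730.
Adjusted center: (0.45257 + z²/(2n))/1.002730 = 0.45270.
Radicand: p̂(1−p̂)/n + z²/(4n²) = 0.000125000 + 0.000000344 = 0.000125344.
Half-width = z·√(radicand)/denom = 2.326·0.011196/1.002730 = 0.02597.
So the interval runs from 0.4267 to 0.4787.

(0.4267, 0.4787)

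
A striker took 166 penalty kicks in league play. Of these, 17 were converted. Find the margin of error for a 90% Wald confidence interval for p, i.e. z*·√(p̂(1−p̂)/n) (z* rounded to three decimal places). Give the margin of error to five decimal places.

The sample proportion is 17/166 = 0.10241.
Standard error of p̂: √(0.091922/166) = √0.000553746 = 0.023532.
The 90% critical value is z* = 1.645.
So ME = 0.03871.

ME = 0.03871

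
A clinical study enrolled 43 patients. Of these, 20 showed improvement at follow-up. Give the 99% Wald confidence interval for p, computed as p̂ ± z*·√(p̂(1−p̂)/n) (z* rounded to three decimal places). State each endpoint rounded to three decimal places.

(0.269, 0.661)

p̂ = 20/43 = 0.46512.
SE(p̂) = √(0.46512·0.53488/43) = 0.076063.
The 99% critical value is z* = 2.576.
Margin = 2.576·0.076063 = 0.19594.
CI: 0.46512 ± 0.19594 = (0.269, 0.661).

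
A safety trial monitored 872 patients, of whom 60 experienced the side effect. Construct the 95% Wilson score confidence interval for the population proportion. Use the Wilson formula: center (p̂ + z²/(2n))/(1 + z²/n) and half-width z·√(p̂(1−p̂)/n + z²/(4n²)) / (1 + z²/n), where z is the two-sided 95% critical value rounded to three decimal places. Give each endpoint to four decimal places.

Here p̂ = 60/872 = 0.06881 and z = 1.960 (z² = 3.841600).
1 + z²/n = 1.004406.
Adjusted center: (0.06881 + z²/(2n))/1.004406 = 0.07070.
Radicand: p̂(1−p̂)/n + z²/(4n²) = 0.000073478 + 0.000001263 = 0.000074741.
Half-width = z·√(radicand)/denom = 1.960·0.008645/1.004406 = 0.01687.
So the interval runs from 0.0538 to 0.0876.

(0.0538, 0.0876)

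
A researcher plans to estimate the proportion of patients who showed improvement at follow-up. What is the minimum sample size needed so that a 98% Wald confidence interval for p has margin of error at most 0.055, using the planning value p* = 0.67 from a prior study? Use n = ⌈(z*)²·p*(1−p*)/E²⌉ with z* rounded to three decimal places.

For 98% confidence, z* = 2.326.
p*(1−p*) = 0.2211.
Required n before rounding: 5.410276 × 0.2211 / 0.055² = 395.442.
⌈395.442⌉ = 396.

n = 396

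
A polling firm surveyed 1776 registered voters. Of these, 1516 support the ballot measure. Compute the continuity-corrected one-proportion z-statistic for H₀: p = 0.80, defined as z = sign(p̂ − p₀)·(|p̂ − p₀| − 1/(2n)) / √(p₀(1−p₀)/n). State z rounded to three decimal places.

p̂ = 1516/1776 = 0.85360. p̂ − p₀ = 0.053604.
1/(2n) = 0.000282.
Corrected numerator: |0.053604| − 0.000282 = 0.053322.
Null standard error: √(0.80·0.20/1776) = √0.000090090 = 0.009492.
z = +0.053322/0.009492 = 5.618.

z = 5.618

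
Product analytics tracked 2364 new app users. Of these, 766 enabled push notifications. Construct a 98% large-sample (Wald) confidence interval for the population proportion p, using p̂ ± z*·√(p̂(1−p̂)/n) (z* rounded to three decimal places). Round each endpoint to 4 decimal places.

(0.3016, 0.3464)

The sample proportion is 766/2364 = 0.32403.
SE = √(p̂(1−p̂)/n) = √(0.219034/2364) = 0.009626.
The 98% critical value is z* = 2.326.
Margin = 2.326·0.009626 = 0.02239.
So the interval runs from 0.3016 to 0.3464.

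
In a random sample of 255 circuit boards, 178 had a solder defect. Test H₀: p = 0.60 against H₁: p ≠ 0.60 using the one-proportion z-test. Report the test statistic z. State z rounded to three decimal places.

p̂ = 178/255 = 0.69804.
SE₀ = √(0.60·0.40/255) = 0.030679.
z = (p̂ − p₀)/SE = (0.69804 − 0.60)/0.030679 = 3.196.

z = 3.196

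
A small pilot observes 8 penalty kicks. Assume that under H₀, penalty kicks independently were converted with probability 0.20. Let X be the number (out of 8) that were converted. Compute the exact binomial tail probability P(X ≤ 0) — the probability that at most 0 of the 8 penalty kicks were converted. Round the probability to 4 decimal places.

X is binomial with n = 8 and p = 0.20.
P(X ≤ 0) = C(8,0)·0.20^0·0.80^8.
= 0.167772 = 0.1678.

P = 0.1678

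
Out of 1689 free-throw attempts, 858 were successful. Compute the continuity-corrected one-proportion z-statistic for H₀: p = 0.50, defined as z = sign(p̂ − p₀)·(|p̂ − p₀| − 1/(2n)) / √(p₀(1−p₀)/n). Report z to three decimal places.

z = 0.633

With x = 858 successes in n = 1689, p̂ = 0.50799. p̂ − p₀ = 0.007993.
Continuity correction 1/(2n) = 1/3378 = 0.000296.
Corrected numerator: |0.007993| − 0.000296 = 0.007697.
SE₀ = √(0.50·0.50/1689) = 0.012166.
z = +0.007697/0.012166 = 0.633.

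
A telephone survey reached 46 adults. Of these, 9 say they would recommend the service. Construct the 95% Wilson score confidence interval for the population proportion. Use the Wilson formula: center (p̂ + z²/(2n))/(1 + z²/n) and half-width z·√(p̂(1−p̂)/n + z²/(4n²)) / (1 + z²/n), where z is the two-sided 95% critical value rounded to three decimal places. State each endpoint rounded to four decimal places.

Here p̂ = 9/46 = 0.19565 and z = 1.960 (z² = 3.841600).
Denominator 1 + z²/n = 1 + 3.841600/46 = 1.083513.
Center = (0.19565 + 0.041757)/1.083513 = 0.21911.
Radicand: p̂(1−p̂)/n + z²/(4n²) = 0.003421139 + 0.000453875 = 0.003875014.
Half-width = 1.960·√0.003875014/1.083513 = 0.11261.
CI: 0.21911 ± 0.11261 = (0.1065, 0.3317).

(0.1065, 0.3317)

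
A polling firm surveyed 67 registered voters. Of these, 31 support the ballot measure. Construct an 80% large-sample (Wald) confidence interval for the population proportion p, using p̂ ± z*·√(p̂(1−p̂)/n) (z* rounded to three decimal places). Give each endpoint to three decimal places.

(0.385, 0.541)

With x = 31 successes in n = 67, p̂ = 0.46269.
SE(p̂) = √(0.46269·0.53731/67) = 0.060914.
For 80% confidence, z* = 1.282.
Margin = 1.282·0.060914 = 0.07809.
So the interval runs from 0.385 to 0.541.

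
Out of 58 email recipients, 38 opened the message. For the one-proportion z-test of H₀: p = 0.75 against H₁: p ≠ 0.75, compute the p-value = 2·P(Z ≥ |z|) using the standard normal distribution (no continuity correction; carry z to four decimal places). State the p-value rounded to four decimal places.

The sample proportion is 38/58 = 0.65517.
Under H₀, SE = √(p₀(1−p₀)/n) = √(0.75·0.25/58) = √0.003232759 = 0.056857.
Test statistic (full precision, shown to 4 dp): z = (38/58 − 0.75)/SE₀ ≈ -1.6678.
From the standard normal, 2·P(Z ≥ |z|) = 0.0954.

p-value = 0.0954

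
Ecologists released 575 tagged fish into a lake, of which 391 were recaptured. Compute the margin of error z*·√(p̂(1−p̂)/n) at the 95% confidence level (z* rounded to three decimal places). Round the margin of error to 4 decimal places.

With x = 391 successes in n = 575, p̂ = 0.68000.
SE = √(p̂(1−p̂)/n) = √(0.217600/575) = 0.019453.
The 95% critical value is z* = 1.960.
Margin of error = z*·SE = 1.960 × 0.019453 = 0.0381.

ME = 0.0381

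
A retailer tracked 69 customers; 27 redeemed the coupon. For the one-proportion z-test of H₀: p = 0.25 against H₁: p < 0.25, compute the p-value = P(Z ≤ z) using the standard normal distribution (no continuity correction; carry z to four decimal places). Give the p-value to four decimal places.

The sample proportion is 27/69 = 0.39130.
Under H₀, SE = √(p₀(1−p₀)/n) = √(0.25·0.75/69) = √0.002717391 = 0.052129.
Test statistic (full precision, shown to 4 dp): z = (27/69 − 0.25)/SE₀ ≈ 2.7107.
From the standard normal, P(Z ≤ z) = 0.9966.

p-value = 0.9966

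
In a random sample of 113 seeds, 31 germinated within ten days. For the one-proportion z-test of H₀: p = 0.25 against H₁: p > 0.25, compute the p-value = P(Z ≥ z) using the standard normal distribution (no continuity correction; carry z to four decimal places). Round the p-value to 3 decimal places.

Sample proportion p̂ = 31/113 = 0.27434.
SE₀ = √(0.25·0.75/113) = 0.040734.
z = (p̂ − p₀)/SE = (31/113 − 0.25)/0.040734 ≈ 0.5974.
p-value = P(Z ≥ z) with z = 0.5974 → 0.275.

p-value = 0.275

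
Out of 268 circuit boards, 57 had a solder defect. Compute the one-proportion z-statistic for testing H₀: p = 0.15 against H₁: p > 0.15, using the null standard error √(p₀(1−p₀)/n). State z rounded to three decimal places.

z = 2.874

The sample proportion is 57/268 = 0.21269.
Null standard error: √(0.15·0.85/268) = √0.000475746 = 0.021812.
z = (p̂ − p₀)/SE = (0.21269 − 0.15)/0.021812 = 2.874.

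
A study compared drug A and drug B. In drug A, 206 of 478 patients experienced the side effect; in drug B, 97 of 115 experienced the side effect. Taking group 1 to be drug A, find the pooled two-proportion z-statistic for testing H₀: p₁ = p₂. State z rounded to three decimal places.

z = -7.945

p̂₁ = 206/478 = 0.43096, p̂₂ = 97/115 = 0.84348.
Pooling: p̂ = 303/593 = 0.51096.
Pooled SE = √[0.2498799·0.01078770] ≈ 0.051919.
z = (p̂₁ − p̂₂)/SE = (0.43096 − 0.84348)/0.051919 = -0.41252/0.051919 = -7.945.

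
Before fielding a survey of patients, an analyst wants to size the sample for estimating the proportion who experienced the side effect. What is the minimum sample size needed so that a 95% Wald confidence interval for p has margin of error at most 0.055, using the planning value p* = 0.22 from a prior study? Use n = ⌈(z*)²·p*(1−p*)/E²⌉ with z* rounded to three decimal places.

n = 218

z* = 1.960 at the 95% level.
p*(1−p*) = 0.1716.
Required n before rounding: 3.841600 × 0.1716 / 0.055² = 217.923.
Rounding up, n = 218.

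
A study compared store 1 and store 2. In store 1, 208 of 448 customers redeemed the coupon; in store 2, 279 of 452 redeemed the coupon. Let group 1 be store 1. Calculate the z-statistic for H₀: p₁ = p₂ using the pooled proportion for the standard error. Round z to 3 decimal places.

p̂₁ = 208/448 = 0.46429, p̂₂ = 279/452 = 0.61726.
Pooling: p̂ = 487/900 = 0.54111.
SE = √[p̂(1−p̂)(1/n₁+1/n₂)] = √[0.54111·0.45889·(1/448+1/452)] ≈ 0.033221.
z = -0.15297/0.033221 = -4.605.

z = -4.605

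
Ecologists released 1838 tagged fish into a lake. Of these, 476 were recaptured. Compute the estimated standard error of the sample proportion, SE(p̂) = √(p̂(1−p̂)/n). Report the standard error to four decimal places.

Sample proportion p̂ = 476/1838 = 0.25898.
p̂(1−p̂) = 0.25898·0.74102 = 0.191909.
SE = √(0.191909/1838) = 0.0102.

SE = 0.0102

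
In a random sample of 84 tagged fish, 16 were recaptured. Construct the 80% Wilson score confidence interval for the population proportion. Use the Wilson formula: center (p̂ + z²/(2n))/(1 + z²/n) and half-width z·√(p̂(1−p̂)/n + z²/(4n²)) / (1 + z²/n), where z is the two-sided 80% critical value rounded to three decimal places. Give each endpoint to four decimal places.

(0.1417, 0.2511)

Here p̂ = 16/84 = 0.19048 and z = 1.282 (z² = 1.643524).
1 + z²/n = 1.019566.
Adjusted center: (0.19048 + z²/(2n))/1.019566 = 0.19642.
Radicand: p̂(1−p̂)/n + z²/(4n²) = 0.001835655 + 0.000058231 = 0.001893886.
Half-width = z·√(radicand)/denom = 1.282·0.043519/1.019566 = 0.05472.
So the interval runs from 0.1417 to 0.2511.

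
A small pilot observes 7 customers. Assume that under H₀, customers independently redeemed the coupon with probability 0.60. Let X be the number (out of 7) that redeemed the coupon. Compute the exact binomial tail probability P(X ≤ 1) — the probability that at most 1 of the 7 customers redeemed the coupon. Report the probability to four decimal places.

X ~ Binomial(n=7, p=0.60).
P(X ≤ 1) = C(7,0)·0.60^0·0.40^7 + C(7,1)·0.60^1·0.40^6.
= 0.001638 + 0.017203 = 0.0188.

P = 0.0188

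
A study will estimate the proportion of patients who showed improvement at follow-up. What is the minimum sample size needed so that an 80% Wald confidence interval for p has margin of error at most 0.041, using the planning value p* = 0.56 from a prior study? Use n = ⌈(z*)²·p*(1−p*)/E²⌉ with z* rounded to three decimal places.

For 80% confidence, z* = 1.282.
p*(1−p*) = 0.2464.
(z*)²·p*(1−p*)/E² = 1.643524·0.2464/0.001681 = 240.907.
Rounding up, n = 241.

n = 241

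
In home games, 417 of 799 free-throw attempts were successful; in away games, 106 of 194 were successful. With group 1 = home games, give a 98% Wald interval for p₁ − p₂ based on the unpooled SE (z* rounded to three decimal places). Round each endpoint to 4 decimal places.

p̂₁ = 0.52190, p̂₂ = 0.54639, so the observed difference is -0.02449.
SE = √(0.000312291 + 0.001277566) = √0.001589857 = 0.039873.
For 98% confidence, z* = 2.326. Margin = 2.326·0.039873 = 0.09274.
So the interval runs from -0.1172 to 0.0683.

(-0.1172, 0.0683)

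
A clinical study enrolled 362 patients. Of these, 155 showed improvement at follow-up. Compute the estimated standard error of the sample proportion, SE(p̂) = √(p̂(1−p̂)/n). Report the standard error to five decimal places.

With x = 155 successes in n = 362, p̂ = 0.42818.
p̂(1−p̂) = 0.244842.
Dividing by n and taking the root: √0.000676359 = 0.02601.

SE = 0.02601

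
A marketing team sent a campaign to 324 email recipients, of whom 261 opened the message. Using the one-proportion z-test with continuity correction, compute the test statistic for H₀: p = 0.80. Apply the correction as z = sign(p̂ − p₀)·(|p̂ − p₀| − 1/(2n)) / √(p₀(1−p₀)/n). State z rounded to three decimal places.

z = 0.181

The sample proportion is 261/324 = 0.80556. p̂ − p₀ = 0.005556.
Continuity correction 1/(2n) = 1/648 = 0.001543.
Corrected numerator: |0.005556| − 0.001543 = 0.004013.
Under H₀, SE = √(p₀(1−p₀)/n) = √(0.80·0.20/324) = √0.000493827 = 0.022222.
z = +0.004013/0.022222 = 0.181.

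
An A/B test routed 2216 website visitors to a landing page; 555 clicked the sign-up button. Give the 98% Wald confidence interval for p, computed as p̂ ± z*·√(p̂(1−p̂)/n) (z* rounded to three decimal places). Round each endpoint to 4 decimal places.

The sample proportion is 555/2216 = 0.25045.
SE = √(p̂(1−p̂)/n) = √(0.187725/2216) = 0.009204.
For 98% confidence, z* = 2.326.
Margin of error: 2.326 × 0.009204 = 0.02141.
Interval: 0.25045 ± 0.02141 → (0.2290, 0.2719).

(0.2290, 0.2719)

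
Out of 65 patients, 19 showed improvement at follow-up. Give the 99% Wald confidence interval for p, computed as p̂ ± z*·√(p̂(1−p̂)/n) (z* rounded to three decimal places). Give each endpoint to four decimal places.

With x = 19 successes in n = 65, p̂ = 0.29231.
SE = √(p̂(1−p̂)/n) = √(0.206864/65) = 0.056414.
For 99% confidence, z* = 2.576.
Margin = 2.576·0.056414 = 0.14532.
Interval: 0.29231 ± 0.14532 → (0.1470, 0.4376).

(0.1470, 0.4376)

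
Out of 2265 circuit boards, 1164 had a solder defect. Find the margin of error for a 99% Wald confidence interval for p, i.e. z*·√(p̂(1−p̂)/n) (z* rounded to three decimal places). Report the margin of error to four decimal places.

Sample proportion p̂ = 1164/2265 = 0.51391.
Standard error of p̂: √(0.249807/2265) = √0.000110290 = 0.010502.
The 99% critical value is z* = 2.576.
So ME = 0.0271.

ME = 0.0271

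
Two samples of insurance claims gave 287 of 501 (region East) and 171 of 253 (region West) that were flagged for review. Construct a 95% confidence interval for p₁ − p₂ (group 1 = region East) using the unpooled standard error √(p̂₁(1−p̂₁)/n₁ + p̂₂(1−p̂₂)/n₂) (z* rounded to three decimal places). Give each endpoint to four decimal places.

p̂₁ = 0.57285, p̂₂ = 0.67589, so the observed difference is -0.10304.
Unpooled SE = √(p̂₁(1−p̂₁)/n₁ + p̂₂(1−p̂₂)/n₂) = √(0.000488408 + 0.000865861) = 0.036800.
z* = 1.960 at the 95% level. Margin = 1.960·0.036800 = 0.07213.
Interval: -0.10304 ± 0.07213 → (-0.1752, -0.0309).

(-0.1752, -0.0309)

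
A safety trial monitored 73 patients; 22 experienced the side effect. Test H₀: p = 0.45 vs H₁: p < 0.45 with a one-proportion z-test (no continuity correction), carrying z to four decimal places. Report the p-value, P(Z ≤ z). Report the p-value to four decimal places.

Sample proportion p̂ = 22/73 = 0.30137.
Under H₀, SE = √(p₀(1−p₀)/n) = √(0.45·0.55/73) = √0.003390411 = 0.058227.
Test statistic (full precision, shown to 4 dp): z = (22/73 − 0.45)/SE₀ ≈ -2.5526.
p-value = P(Z ≤ z) with z = -2.5526 → 0.0053.

p-value = 0.0053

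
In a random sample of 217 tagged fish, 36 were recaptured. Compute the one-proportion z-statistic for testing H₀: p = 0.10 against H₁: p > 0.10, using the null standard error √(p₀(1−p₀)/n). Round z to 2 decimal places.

The sample proportion is 36/217 = 0.16590.
Under H₀, SE = √(p₀(1−p₀)/n) = √(0.10·0.90/217) = √0.000414747 = 0.020365.
z = (0.16590 − 0.10)/0.020365 = 0.06590/0.020365 = 3.24.

z = 3.24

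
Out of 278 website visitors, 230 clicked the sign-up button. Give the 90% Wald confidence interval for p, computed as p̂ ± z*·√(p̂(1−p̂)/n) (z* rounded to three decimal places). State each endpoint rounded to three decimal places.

Sample proportion p̂ = 230/278 = 0.82734.
SE(p̂) = √(0.82734·0.17266/278) = 0.022668.
For 90% confidence, z* = 1.645.
Margin of error: 1.645 × 0.022668 = 0.03729.
CI: 0.82734 ± 0.03729 = (0.790, 0.865).

(0.790, 0.865)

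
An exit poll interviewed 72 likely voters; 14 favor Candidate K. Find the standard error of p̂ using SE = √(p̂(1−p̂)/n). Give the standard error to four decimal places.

Sample proportion p̂ = 14/72 = 0.19444.
p̂(1−p̂) = 0.156633.
Dividing by n and taking the root: √0.002175458 = 0.0466.

SE = 0.0466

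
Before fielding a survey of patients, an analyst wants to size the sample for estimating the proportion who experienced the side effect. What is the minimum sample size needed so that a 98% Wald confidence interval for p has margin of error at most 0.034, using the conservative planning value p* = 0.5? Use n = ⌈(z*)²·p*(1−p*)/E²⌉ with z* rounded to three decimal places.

The 98% critical value is z* = 2.326.
p*(1−p*) = 0.50·0.50 = 0.2500.
(z*)²·p*(1−p*)/E² = 5.410276·0.2500/0.001156 = 1170.042.
⌈1170.042⌉ = 1171.

n = 1171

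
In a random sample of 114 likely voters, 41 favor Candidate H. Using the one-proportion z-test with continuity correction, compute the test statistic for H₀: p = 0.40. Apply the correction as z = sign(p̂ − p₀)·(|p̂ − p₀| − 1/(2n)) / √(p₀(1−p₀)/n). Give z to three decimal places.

z = -0.784

With x = 41 successes in n = 114, p̂ = 0.35965. p̂ − p₀ = -0.040351.
Continuity correction 1/(2n) = 1/228 = 0.004386.
Corrected numerator: |-0.040351| − 0.004386 = 0.035965.
Under H₀, SE = √(p₀(1−p₀)/n) = √(0.40·0.60/114) = √0.002105263 = 0.045883.
z = (−)0.035965/0.045883 = -0.784.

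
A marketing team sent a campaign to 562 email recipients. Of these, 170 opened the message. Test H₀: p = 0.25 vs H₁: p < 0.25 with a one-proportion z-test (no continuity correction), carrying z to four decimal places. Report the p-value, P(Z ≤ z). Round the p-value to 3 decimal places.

p-value = 0.998

The sample proportion is 170/562 = 0.30249.
SE₀ = √(0.25·0.75/562) = 0.018266.
Test statistic (full precision, shown to 4 dp): z = (170/562 − 0.25)/SE₀ ≈ 2.8738.
p-value = P(Z ≤ z) with z = 2.8738 → 0.998.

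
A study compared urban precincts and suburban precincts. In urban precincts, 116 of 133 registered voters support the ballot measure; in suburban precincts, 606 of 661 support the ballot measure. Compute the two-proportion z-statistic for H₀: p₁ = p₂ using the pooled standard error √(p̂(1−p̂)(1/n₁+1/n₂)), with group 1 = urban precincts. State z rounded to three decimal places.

z = -1.635

Sample proportions: p̂₁ = 116/133 = 0.87218 and p̂₂ = 606/661 = 0.91679.
Pooling: p̂ = 722/794 = 0.90932.
Pooled SE = √[0.0824572·0.00903166] ≈ 0.027290.
z = -0.04461/0.027290 = -1.635.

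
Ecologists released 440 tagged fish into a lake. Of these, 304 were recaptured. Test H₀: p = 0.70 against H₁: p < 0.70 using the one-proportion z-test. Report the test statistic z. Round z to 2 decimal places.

z = -0.42

With x = 304 successes in n = 440, p̂ = 0.69091.
SE₀ = √(0.70·0.30/440) = 0.021847.
Test statistic: z = -0.00909/0.021847 = -0.42.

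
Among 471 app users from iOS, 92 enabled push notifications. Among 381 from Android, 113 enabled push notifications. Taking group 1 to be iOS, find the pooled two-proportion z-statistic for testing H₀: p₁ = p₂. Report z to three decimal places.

Sample proportions: p̂₁ = 92/471 = 0.19533 and p̂₂ = 113/381 = 0.29659.
Pooled p̂ = (92+113)/(471+381) = 205/852 = 0.24061.
SE = √[p̂(1−p̂)(1/n₁+1/n₂)] = √[0.24061·0.75939·(1/471+1/381)] ≈ 0.029453.
z = -0.10126/0.029453 = -3.438.

z = -3.438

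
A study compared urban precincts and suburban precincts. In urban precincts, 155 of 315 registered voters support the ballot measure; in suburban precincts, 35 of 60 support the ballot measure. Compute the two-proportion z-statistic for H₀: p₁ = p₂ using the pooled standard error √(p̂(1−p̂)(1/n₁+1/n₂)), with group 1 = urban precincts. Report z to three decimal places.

Sample proportions: p̂₁ = 155/315 = 0.49206 and p̂₂ = 35/60 = 0.58333.
Pooling: p̂ = 190/375 = 0.50667.
Pooled SE = √[0.2499556·0.01984127] ≈ 0.070423.
z = (p̂₁ − p̂₂)/SE = (0.49206 − 0.58333)/0.070423 = -0.09127/0.070423 = -1.296.

z = -1.296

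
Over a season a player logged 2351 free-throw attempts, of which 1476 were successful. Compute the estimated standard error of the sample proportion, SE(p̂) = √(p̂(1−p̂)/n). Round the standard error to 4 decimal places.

SE = 0.0100

The sample proportion is 1476/2351 = 0.62782.
p̂(1−p̂) = 0.233662.
SE = √(0.233662/2351) = 0.0100.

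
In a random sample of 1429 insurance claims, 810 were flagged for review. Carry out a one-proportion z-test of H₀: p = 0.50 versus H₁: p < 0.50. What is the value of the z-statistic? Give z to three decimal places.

z = 5.053

p̂ = 810/1429 = 0.56683.
SE₀ = √(0.50·0.50/1429) = 0.013227.
z = (0.56683 − 0.50)/0.013227 = 0.06683/0.013227 = 5.053.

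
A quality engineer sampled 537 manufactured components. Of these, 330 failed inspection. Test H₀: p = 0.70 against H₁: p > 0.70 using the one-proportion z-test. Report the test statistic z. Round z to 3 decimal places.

Sample proportion p̂ = 330/537 = 0.61453.
SE₀ = √(0.70·0.30/537) = 0.019775.
z = (p̂ − p₀)/SE = (0.61453 − 0.70)/0.019775 = -4.322.

z = -4.322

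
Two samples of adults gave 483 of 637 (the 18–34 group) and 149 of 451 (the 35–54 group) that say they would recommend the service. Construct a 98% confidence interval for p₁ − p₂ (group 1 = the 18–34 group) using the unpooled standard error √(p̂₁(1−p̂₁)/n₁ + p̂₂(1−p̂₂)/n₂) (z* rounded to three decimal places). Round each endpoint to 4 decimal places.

p̂₁ = 483/637 = 0.75824, p̂₂ = 149/451 = 0.33038; p̂₁ − p̂₂ = 0.42786.
Unpooled SE = √(p̂₁(1−p̂₁)/n₁ + p̂₂(1−p̂₂)/n₂) = √(0.000287773 + 0.000490528) = 0.027898.
The 98% critical value is z* = 2.326. Margin = 2.326·0.027898 = 0.06489.
So the interval runs from 0.3630 to 0.4928.

(0.3630, 0.4928)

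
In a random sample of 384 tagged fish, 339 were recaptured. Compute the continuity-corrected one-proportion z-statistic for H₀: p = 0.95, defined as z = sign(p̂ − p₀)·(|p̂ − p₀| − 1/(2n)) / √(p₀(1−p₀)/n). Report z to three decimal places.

The sample proportion is 339/384 = 0.88281. p̂ − p₀ = -0.067187.
1/(2n) = 0.001302.
Corrected numerator: |-0.067187| − 0.001302 = 0.065885.
SE₀ = √(0.95·0.05/384) = 0.011122.
z = −0.065885/0.011122 = -5.924.

z = -5.924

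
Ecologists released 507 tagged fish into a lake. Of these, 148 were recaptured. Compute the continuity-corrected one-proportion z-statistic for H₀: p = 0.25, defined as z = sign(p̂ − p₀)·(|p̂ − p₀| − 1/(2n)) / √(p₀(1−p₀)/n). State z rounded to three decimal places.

z = 2.128

Sample proportion p̂ = 148/507 = 0.29191. p̂ − p₀ = 0.041913.
1/(2n) = 0.000986.
Corrected numerator: |0.041913| − 0.000986 = 0.040927.
Under H₀, SE = √(p₀(1−p₀)/n) = √(0.25·0.75/507) = √0.000369822 = 0.019231.
z = +0.040927/0.019231 = 2.128.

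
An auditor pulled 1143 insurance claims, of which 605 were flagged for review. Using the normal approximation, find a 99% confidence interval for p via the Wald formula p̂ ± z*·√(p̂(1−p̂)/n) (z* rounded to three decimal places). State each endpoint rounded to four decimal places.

With x = 605 successes in n = 1143, p̂ = 0.52931.
SE = √(p̂(1−p̂)/n) = √(0.249141/1143) = 0.014764.
For 99% confidence, z* = 2.576.
Margin of error: 2.576 × 0.014764 = 0.03803.
So the interval runs from 0.4913 to 0.5673.

(0.4913, 0.5673)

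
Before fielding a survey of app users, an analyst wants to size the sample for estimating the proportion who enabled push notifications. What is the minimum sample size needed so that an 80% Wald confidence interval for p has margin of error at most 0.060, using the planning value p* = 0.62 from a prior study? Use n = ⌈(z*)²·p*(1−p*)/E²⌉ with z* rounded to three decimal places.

n = 108

z* = 1.282 at the 80% level.
p*(1−p*) = 0.62·0.38 = 0.2356.
Required n before rounding: 1.643524 × 0.2356 / 0.060² = 107.560.
Rounding up, n = 108.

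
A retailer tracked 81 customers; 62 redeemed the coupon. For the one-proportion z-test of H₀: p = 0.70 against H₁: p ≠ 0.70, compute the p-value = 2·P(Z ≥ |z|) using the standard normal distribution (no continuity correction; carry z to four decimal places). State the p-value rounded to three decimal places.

p-value = 0.199

The sample proportion is 62/81 = 0.76543.
Null standard error: √(0.70·0.30/81) = √0.002592593 = 0.050918.
Test statistic (full precision, shown to 4 dp): z = (62/81 − 0.70)/SE₀ ≈ 1.2851.
From the standard normal, 2·P(Z ≥ |z|) = 0.199.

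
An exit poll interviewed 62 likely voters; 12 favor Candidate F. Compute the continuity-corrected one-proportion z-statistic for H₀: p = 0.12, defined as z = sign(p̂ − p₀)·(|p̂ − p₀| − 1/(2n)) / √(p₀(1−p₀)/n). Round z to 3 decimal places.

z = 1.587

With x = 12 successes in n = 62, p̂ = 0.19355. p̂ − p₀ = 0.073548.
1/(2n) = 0.008065.
Corrected numerator: |0.073548| − 0.008065 = 0.065483.
Under H₀, SE = √(p₀(1−p₀)/n) = √(0.12·0.88/62) = √0.001703226 = 0.041270.
z = +0.065483/0.041270 = 1.587.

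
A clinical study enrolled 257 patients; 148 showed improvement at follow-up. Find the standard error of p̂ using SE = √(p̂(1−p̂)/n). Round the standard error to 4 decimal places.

SE = 0.0308

Sample proportion p̂ = 148/257 = 0.57588.
p̂(1−p̂) = 0.57588·0.42412 = 0.244242.
Dividing by n and taking the root: √0.000950358 = 0.0308.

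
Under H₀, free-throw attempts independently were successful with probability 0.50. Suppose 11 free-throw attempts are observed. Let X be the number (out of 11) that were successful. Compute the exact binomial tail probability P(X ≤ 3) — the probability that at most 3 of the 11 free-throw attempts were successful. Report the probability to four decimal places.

P = 0.1133

X ~ Binomial(n=11, p=0.50).
P(X ≤ 3) = C(11,0)·0.50^0·0.50^11 + C(11,1)·0.50^1·0.50^10 + C(11,2)·0.50^2·0.50^9 + C(11,3)·0.50^3·0.50^8.
= 0.000488 + 0.005371 + 0.026855 + 0.080566 = 0.1133.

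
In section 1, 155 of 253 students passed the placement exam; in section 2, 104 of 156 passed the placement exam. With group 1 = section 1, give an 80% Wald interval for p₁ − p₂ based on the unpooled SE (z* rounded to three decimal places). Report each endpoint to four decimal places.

(-0.1163, 0.0083)

p̂₁ = 0.61265, p̂₂ = 0.66667, so the observed difference is -0.05402.
SE = √(0.000937986 + 0.001424501) = √0.002362487 = 0.048605.
The 80% critical value is z* = 1.282. Margin = 1.282·0.048605 = 0.06231.
CI: -0.05402 ± 0.06231 = (-0.1163, 0.0083).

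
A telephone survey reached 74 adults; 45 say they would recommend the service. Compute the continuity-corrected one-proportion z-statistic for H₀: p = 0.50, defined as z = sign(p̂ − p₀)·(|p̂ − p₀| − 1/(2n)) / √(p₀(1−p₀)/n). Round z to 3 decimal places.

z = 1.744

p̂ = 45/74 = 0.60811. p̂ − p₀ = 0.108108.
1/(2n) = 0.006757.
Corrected numerator: |0.108108| − 0.006757 = 0.101351.
Under H₀, SE = √(p₀(1−p₀)/n) = √(0.50·0.50/74) = √0.003378378 = 0.058124.
z = +0.101351/0.058124 = 1.744.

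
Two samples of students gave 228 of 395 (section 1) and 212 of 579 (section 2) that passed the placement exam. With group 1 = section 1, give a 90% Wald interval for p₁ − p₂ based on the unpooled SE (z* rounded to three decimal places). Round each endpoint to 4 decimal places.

p̂₁ = 0.57722, p̂₂ = 0.36615, so the observed difference is 0.21107.
Unpooled SE = √(p̂₁(1−p̂₁)/n₁ + p̂₂(1−p̂₂)/n₂) = √(0.000617817 + 0.000400836) = 0.031916.
z* = 1.645 at the 90% level. Margin of error = 0.05250.
So the interval runs from 0.1586 to 0.2636.

(0.1586, 0.2636)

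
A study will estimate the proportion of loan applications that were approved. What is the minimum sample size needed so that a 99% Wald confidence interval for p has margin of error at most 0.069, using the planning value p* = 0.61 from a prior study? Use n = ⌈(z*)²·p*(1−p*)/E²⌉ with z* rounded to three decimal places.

For 99% confidence, z* = 2.576.
p*(1−p*) = 0.61·0.39 = 0.2379.
(z*)²·p*(1−p*)/E² = 6.635776·0.2379/0.004761 = 331.580.
⌈331.580⌉ = 332.

n = 332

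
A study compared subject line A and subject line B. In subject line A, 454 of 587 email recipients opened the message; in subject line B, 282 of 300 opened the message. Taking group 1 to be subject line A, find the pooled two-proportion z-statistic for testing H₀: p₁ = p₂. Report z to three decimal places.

z = -6.245

p̂₁ = 454/587 = 0.77342, p̂₂ = 282/300 = 0.94000.
Pooled p̂ = (454+282)/(587+300) = 736/887 = 0.82976.
Pooled SE = √[0.1412562·0.00503691] ≈ 0.026674.
z = -0.16658/0.026674 = -6.245.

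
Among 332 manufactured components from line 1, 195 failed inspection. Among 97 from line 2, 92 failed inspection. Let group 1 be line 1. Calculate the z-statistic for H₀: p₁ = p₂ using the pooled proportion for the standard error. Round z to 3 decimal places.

z = -6.649

p̂₁ = 195/332 = 0.58735, p̂₂ = 92/97 = 0.94845.
Pooling: p̂ = 287/429 = 0.66900.
Pooled SE = √[0.2214398·0.01332133] ≈ 0.054313.
z = (p̂₁ − p̂₂)/SE = (0.58735 − 0.94845)/0.054313 = -0.36110/0.054313 = -6.649.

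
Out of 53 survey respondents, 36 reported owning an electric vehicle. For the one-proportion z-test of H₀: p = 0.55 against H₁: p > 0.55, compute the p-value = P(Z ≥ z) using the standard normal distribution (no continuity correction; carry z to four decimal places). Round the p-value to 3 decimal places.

Sample proportion p̂ = 36/53 = 0.67925.
Null standard error: √(0.55·0.45/53) = √0.004669811 = 0.068336.
z = (p̂ − p₀)/SE = (36/53 − 0.55)/0.068336 ≈ 1.8913.
p-value = P(Z ≥ z) with z = 1.8913 → 0.029.

p-value = 0.029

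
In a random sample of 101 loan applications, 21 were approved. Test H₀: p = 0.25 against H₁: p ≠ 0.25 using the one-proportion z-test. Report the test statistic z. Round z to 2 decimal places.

The sample proportion is 21/101 = 0.20792.
SE₀ = √(0.25·0.75/101) = 0.043086.
z = (0.20792 − 0.25)/0.043086 = -0.04208/0.043086 = -0.98.

z = -0.98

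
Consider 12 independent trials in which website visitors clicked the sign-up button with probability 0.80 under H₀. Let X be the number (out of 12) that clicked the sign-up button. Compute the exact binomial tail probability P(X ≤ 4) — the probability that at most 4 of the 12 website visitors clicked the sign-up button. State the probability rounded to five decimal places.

P = 0.00058

X ~ Binomial(n=12, p=0.80).
P(X ≤ 4) = Σ_{j=0}^{4} C(12,j)·0.80^j·0.20^{12−j}.
= 0.000000 + 0.000000 + 0.000004 + 0.000058 + 0.000519 = 0.00058.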